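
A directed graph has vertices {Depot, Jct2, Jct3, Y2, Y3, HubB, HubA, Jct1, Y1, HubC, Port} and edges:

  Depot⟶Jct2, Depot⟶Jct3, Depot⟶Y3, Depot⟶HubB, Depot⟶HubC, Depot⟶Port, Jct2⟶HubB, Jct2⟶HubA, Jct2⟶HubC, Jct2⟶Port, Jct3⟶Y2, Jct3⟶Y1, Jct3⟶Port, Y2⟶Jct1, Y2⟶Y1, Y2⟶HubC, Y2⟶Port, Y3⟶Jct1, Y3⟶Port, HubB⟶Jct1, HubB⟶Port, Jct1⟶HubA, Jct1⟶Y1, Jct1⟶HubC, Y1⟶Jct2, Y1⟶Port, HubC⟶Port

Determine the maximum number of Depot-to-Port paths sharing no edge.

Assign every edge capacity 1; by Menger, the answer equals the max flow.
Path Depot→Port (+1); total 1.
Path Depot→Jct2→Port (+1); total 2.
Path Depot→Jct3→Port (+1); total 3.
Path Depot→Y3→Port (+1); total 4.
Path Depot→HubB→Port (+1); total 5.
Path Depot→HubC→Port (+1); total 6.
No residual Depot→Port path; max flow = 6.
Certifying cut of size 6: {Depot→HubB, Depot→HubC, Depot→Jct2, Depot→Jct3, Depot→Port, Depot→Y3}.

6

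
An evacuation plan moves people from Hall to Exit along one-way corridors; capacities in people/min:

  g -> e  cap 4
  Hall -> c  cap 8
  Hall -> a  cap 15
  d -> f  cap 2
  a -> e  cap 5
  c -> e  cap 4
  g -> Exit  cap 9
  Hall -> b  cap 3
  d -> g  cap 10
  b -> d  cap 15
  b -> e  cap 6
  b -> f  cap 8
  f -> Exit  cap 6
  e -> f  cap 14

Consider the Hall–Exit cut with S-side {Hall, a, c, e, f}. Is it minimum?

Yes — it is a minimum cut (capacity 9).

Given cut capacity: 3 + 6 = 9.
Augment Hall→b→f→Exit: bottleneck 3, flow now 3.
Augment Hall→a→e→f→Exit: bottleneck 3, flow now 6.
Augment Hall→a→e→f→b→d→g→Exit: bottleneck 2, flow now 8. (uses reverse residual edge)
Augment Hall→c→e→f→b→d→g→Exit: bottleneck 1, flow now 9. (uses reverse residual edge)
No augmenting path remains; maximum flow = 9.
Cut capacity 9 equals the max flow, so it is a minimum cut.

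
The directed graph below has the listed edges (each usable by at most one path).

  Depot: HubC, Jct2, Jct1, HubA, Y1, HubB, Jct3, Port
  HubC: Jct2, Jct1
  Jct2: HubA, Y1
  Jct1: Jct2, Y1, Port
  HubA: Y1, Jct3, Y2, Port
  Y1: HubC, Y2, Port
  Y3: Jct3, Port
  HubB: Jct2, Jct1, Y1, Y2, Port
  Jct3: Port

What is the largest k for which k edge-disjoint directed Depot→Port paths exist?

Assign every edge capacity 1; by Menger, the answer equals the max flow.
Path Depot→Port (+1); total 1.
Path Depot→Jct1→Port (+1); total 2.
Path Depot→HubA→Port (+1); total 3.
Path Depot→Y1→Port (+1); total 4.
Path Depot→HubB→Port (+1); total 5.
Path Depot→Jct3→Port (+1); total 6.
No residual Depot→Port path; max flow = 6.
Certifying cut of size 6: {Depot→HubB, Depot→Port, HubA→Port, Jct1→Port, Jct3→Port, Y1→Port}.

6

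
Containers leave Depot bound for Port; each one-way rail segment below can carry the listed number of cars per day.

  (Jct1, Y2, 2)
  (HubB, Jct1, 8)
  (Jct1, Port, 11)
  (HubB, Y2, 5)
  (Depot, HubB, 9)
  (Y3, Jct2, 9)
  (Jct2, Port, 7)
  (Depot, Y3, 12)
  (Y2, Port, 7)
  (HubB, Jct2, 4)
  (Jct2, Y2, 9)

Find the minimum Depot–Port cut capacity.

Augment Depot→Y3→Jct2→Port: bottleneck 7, flow now 7.
Augment Depot→HubB→Jct1→Port: bottleneck 8, flow now 15.
Augment Depot→HubB→Y2→Port: bottleneck 1, flow now 16.
Augment Depot→Y3→Jct2→Y2→Port: bottleneck 2, flow now 18.
No augmenting path remains; maximum flow = 18.
By max-flow min-cut, the minimum cut capacity equals the max flow.
In the residual graph, reachable from Depot: {Depot, Y3}.
Min-cut edges: Depot→HubB (9), Y3→Jct2 (9); capacity 9 + 9 = 18.

18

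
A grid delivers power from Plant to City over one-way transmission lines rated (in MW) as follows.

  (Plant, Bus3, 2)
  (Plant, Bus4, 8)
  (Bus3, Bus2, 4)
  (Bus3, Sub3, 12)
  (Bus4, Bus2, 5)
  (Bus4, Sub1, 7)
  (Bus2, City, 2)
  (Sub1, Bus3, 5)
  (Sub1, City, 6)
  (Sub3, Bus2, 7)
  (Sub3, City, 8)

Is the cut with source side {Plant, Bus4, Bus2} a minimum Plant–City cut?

No — its capacity is 11, but the minimum cut has capacity 10.

Given cut capacity: 2 + 7 + 2 = 11.
Augment Plant→Bus3→Bus2→City: bottleneck 2, flow now 2.
Augment Plant→Bus4→Sub1→City: bottleneck 6, flow now 8.
Augment Plant→Bus4→Bus2→Bus3→Sub3→City: bottleneck 2, flow now 10. (uses reverse residual edge)
No augmenting path remains; maximum flow = 10.
In the residual graph, reachable from Plant: {Plant}.
Min-cut edges: Plant→Bus3 (2), Plant→Bus4 (8); capacity 2 + 8 = 10.
Cut capacity 11 exceeds the max flow 10, so it is not minimum.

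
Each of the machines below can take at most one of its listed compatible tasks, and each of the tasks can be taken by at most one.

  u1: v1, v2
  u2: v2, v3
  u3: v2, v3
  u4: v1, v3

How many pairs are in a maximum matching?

Unit-capacity flow: source→left, listed edges, right→sink; max matching = max flow.
Augmenting path u1→v1 (+1); matched 1.
Augmenting path u2→v2 (+1); matched 2.
Augmenting path u3→v3 (+1); matched 3.
No augmenting path remains; maximum matching = 3.
König certificate: {v1, v2, v3} is a vertex cover of size 3 (every listed pair touches it), so no matching can be larger.

3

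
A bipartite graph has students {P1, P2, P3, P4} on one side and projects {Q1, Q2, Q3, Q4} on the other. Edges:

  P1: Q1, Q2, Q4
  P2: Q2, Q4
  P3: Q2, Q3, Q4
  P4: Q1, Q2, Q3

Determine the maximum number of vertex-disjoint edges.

4

Unit-capacity flow: source→left, listed edges, right→sink; max matching = max flow.
Augmenting path P1→Q1 (+1); matched 1.
Augmenting path P2→Q2 (+1); matched 2.
Augmenting path P3→Q3 (+1); matched 3.
Augmenting path P4→Q1→P1→Q4 (+1); matched 4.
No augmenting path remains; maximum matching = 4.
König certificate: {P1, P2, P3, P4} is a vertex cover of size 4 (every listed pair touches it), so no matching can be larger.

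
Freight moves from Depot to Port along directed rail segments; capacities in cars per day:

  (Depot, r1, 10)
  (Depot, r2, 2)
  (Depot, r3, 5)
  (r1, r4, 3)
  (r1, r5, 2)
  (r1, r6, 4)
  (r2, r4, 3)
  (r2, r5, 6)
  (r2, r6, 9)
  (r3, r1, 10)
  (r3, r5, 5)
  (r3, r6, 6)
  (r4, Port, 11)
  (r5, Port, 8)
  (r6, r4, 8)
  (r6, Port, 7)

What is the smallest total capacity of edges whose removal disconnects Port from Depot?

16

Augment Depot→r1→r4→Port: bottleneck 3, flow now 3.
Augment Depot→r1→r5→Port: bottleneck 2, flow now 5.
Augment Depot→r1→r6→Port: bottleneck 4, flow now 9.
Augment Depot→r2→r4→Port: bottleneck 2, flow now 11.
Augment Depot→r3→r5→Port: bottleneck 5, flow now 16.
No augmenting path remains; maximum flow = 16.
By max-flow min-cut, the minimum cut capacity equals the max flow.
In the residual graph, reachable from Depot: {Depot, r1}.
Min-cut edges: Depot→r2 (2), Depot→r3 (5), r1→r4 (3), r1→r5 (2), r1→r6 (4); capacity 2 + 5 + 3 + 2 + 4 = 16.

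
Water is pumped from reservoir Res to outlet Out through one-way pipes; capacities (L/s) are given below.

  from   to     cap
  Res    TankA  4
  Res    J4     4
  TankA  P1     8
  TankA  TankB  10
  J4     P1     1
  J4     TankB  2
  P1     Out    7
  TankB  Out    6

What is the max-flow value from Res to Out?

7

Augment Res→TankA→P1→Out: bottleneck 4, flow now 4.
Augment Res→J4→P1→Out: bottleneck 1, flow now 5.
Augment Res→J4→TankB→Out: bottleneck 2, flow now 7.
No augmenting path remains; maximum flow = 7.
In the residual graph, reachable from Res: {Res, J4}.
Min-cut edges: Res→TankA (4), J4→P1 (1), J4→TankB (2); capacity 4 + 1 + 2 = 7.
This cut is saturated, so no flow can exceed 7.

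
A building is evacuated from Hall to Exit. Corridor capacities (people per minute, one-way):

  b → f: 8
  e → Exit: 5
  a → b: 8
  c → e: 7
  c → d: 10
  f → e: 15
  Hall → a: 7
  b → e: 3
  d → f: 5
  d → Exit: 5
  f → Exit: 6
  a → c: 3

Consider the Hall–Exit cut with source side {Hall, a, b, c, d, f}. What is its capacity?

Edges leaving {Hall, a, b, c, d, f}: b→e (3), c→e (7), d→Exit (5), f→e (15), f→Exit (6).
Cut capacity = 3 + 7 + 5 + 15 + 6 = 36.

36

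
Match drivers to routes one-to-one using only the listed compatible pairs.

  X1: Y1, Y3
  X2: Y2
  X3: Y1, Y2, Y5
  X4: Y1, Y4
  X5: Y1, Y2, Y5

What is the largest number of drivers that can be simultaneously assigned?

Unit-capacity flow: source→left, listed edges, right→sink; max matching = max flow.
Augmenting path X1→Y1 (+1); matched 1.
Augmenting path X2→Y2 (+1); matched 2.
Augmenting path X3→Y5 (+1); matched 3.
Augmenting path X4→Y4 (+1); matched 4.
Augmenting path X5→Y1→X1→Y3 (+1); matched 5.
No augmenting path remains; maximum matching = 5.
König certificate: {X1, X2, X3, X4, X5} is a vertex cover of size 5 (every listed pair touches it), so no matching can be larger.

5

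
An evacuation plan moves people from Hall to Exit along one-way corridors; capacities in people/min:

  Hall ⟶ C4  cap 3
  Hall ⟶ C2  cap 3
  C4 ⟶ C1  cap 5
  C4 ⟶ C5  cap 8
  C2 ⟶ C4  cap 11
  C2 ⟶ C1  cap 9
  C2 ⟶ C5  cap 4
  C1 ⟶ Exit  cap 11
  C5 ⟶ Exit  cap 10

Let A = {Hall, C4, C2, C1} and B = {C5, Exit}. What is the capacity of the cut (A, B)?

Edges leaving {Hall, C4, C2, C1}: C4→C5 (8), C2→C5 (4), C1→Exit (11).
Cut capacity = 8 + 4 + 11 = 23.

23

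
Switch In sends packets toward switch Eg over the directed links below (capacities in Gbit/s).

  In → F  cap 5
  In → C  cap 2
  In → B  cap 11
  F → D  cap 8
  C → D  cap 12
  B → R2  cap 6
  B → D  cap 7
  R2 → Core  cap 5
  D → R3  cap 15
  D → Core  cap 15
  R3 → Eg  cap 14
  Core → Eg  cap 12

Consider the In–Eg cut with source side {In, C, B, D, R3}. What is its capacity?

Edges leaving {In, C, B, D, R3}: In→F (5), B→R2 (6), D→Core (15), R3→Eg (14).
Cut capacity = 5 + 6 + 15 + 14 = 40.

40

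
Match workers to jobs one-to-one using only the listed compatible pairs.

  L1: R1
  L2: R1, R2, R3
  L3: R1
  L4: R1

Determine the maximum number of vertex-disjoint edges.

Unit-capacity flow: source→left, listed edges, right→sink; max matching = max flow.
Augmenting path L1→R1 (+1); matched 1.
Augmenting path L2→R2 (+1); matched 2.
No augmenting path remains; maximum matching = 2.
König certificate: {L2, R1} is a vertex cover of size 2 (every listed pair touches it), so no matching can be larger.

2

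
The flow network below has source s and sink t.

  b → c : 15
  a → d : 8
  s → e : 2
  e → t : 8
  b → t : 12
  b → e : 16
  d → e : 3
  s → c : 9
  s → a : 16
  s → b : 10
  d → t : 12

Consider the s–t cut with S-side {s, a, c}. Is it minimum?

Yes — it is a minimum cut (capacity 20).

Given cut capacity: 10 + 2 + 8 = 20.
Augment s→b→t: bottleneck 10, flow now 10.
Augment s→e→t: bottleneck 2, flow now 12.
Augment s→a→d→t: bottleneck 8, flow now 20.
No augmenting path remains; maximum flow = 20.
Cut capacity 20 equals the max flow, so it is a minimum cut.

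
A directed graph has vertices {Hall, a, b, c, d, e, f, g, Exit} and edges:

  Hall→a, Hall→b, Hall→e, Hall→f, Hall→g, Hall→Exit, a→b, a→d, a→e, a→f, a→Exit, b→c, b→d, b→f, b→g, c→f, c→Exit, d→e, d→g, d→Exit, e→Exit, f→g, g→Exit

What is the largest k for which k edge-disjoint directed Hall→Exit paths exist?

5

Assign every edge capacity 1; by Menger, the answer equals the max flow.
Path Hall→Exit (+1); total 1.
Path Hall→a→Exit (+1); total 2.
Path Hall→e→Exit (+1); total 3.
Path Hall→g→Exit (+1); total 4.
Path Hall→b→c→Exit (+1); total 5.
No residual Hall→Exit path; max flow = 5.
Certifying cut of size 5: {Hall→Exit, Hall→a, Hall→b, Hall→e, g→Exit}.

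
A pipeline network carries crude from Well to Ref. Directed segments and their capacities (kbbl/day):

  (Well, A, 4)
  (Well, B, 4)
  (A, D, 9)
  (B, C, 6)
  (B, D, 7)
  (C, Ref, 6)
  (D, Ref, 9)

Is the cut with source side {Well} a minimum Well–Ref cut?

Yes — it is a minimum cut (capacity 8).

Given cut capacity: 4 + 4 = 8.
Augment Well→A→D→Ref: bottleneck 4, flow now 4.
Augment Well→B→C→Ref: bottleneck 4, flow now 8.
No augmenting path remains; maximum flow = 8.
Cut capacity 8 equals the max flow, so it is a minimum cut.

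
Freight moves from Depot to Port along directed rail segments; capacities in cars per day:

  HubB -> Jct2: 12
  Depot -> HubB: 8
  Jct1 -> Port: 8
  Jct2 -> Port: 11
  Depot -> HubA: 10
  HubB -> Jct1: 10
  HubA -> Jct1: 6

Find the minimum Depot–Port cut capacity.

Augment Depot→HubB→Jct1→Port: bottleneck 8, flow now 8.
Augment Depot→HubA→Jct1→HubB→Jct2→Port: bottleneck 6, flow now 14. (uses reverse residual edge)
No augmenting path remains; maximum flow = 14.
By max-flow min-cut, the minimum cut capacity equals the max flow.
In the residual graph, reachable from Depot: {Depot, HubA}.
Min-cut edges: Depot→HubB (8), HubA→Jct1 (6); capacity 8 + 6 = 14.

14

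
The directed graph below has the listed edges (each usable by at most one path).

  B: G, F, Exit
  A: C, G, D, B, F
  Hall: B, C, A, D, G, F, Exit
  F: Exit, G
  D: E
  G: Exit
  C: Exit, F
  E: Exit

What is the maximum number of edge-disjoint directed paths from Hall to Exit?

6

Assign every edge capacity 1; by Menger, the answer equals the max flow.
Path Hall→Exit (+1); total 1.
Path Hall→B→Exit (+1); total 2.
Path Hall→C→Exit (+1); total 3.
Path Hall→F→Exit (+1); total 4.
Path Hall→G→Exit (+1); total 5.
Path Hall→D→E→Exit (+1); total 6.
No residual Hall→Exit path; max flow = 6.
Certifying cut of size 6: {B→Exit, C→Exit, D→E, F→Exit, G→Exit, Hall→Exit}.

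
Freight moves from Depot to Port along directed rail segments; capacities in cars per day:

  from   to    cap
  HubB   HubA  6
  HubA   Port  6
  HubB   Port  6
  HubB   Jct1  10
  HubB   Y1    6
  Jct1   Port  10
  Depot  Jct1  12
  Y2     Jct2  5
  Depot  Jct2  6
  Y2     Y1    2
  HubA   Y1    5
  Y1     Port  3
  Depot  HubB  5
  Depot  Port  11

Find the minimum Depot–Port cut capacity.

Augment Depot→Port: bottleneck 11, flow now 11.
Augment Depot→HubB→Port: bottleneck 5, flow now 16.
Augment Depot→Jct1→Port: bottleneck 10, flow now 26.
No augmenting path remains; maximum flow = 26.
By max-flow min-cut, the minimum cut capacity equals the max flow.
In the residual graph, reachable from Depot: {Depot, Jct2, Jct1}.
Min-cut edges: Depot→HubB (5), Depot→Port (11), Jct1→Port (10); capacity 5 + 11 + 10 = 26.

26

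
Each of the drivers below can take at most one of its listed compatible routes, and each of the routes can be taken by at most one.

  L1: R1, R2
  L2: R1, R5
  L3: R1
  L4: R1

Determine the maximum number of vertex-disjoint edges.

Unit-capacity flow: source→left, listed edges, right→sink; max matching = max flow.
Augmenting path L1→R1 (+1); matched 1.
Augmenting path L2→R5 (+1); matched 2.
Augmenting path L3→R1→L1→R2 (+1); matched 3.
No augmenting path remains; maximum matching = 3.
König certificate: {L1, L2, R1} is a vertex cover of size 3 (every listed pair touches it), so no matching can be larger.

3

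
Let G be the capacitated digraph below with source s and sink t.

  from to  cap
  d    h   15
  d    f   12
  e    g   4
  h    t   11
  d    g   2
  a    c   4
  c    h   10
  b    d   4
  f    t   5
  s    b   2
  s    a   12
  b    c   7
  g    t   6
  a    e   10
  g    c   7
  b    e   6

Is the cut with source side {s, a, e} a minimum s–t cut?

Given cut capacity: 2 + 4 + 4 = 10.
Augment s→a→c→h→t: bottleneck 4, flow now 4.
Augment s→a→e→g→t: bottleneck 4, flow now 8.
Augment s→b→c→h→t: bottleneck 2, flow now 10.
No augmenting path remains; maximum flow = 10.
Cut capacity 10 equals the max flow, so it is a minimum cut.

Yes — it is a minimum cut (capacity 10).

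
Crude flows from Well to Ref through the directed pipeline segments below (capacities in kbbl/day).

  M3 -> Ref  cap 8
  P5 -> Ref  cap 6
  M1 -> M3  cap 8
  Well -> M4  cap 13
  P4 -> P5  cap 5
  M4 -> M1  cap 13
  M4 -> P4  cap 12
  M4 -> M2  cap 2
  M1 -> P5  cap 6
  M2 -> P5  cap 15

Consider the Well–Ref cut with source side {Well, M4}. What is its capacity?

27

Edges leaving {Well, M4}: M4→P4 (12), M4→M2 (2), M4→M1 (13).
Cut capacity = 12 + 2 + 13 = 27.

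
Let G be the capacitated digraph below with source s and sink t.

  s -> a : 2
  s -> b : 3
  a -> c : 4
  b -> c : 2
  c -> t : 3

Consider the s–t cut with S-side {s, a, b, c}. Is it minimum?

Yes — it is a minimum cut (capacity 3).

Given cut capacity: 3 = 3.
Augment s→a→c→t: bottleneck 2, flow now 2.
Augment s→b→c→t: bottleneck 1, flow now 3.
No augmenting path remains; maximum flow = 3.
Cut capacity 3 equals the max flow, so it is a minimum cut.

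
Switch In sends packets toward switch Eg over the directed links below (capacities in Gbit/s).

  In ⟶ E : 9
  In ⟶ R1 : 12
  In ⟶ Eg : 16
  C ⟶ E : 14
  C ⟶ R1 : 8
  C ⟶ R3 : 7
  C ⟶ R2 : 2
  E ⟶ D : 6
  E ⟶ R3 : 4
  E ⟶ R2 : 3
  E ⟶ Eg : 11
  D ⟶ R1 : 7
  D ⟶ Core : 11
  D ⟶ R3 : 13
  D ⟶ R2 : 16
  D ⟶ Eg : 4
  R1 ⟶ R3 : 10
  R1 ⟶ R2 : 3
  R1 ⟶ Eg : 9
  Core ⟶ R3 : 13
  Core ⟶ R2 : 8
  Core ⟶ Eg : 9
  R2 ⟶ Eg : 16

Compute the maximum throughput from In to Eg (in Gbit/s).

Augment In→Eg: bottleneck 16, flow now 16.
Augment In→E→Eg: bottleneck 9, flow now 25.
Augment In→R1→Eg: bottleneck 9, flow now 34.
Augment In→R1→R2→Eg: bottleneck 3, flow now 37.
No augmenting path remains; maximum flow = 37.
In the residual graph, reachable from In: {In}.
Min-cut edges: In→E (9), In→R1 (12), In→Eg (16); capacity 9 + 12 + 16 = 37.
This cut is saturated, so no flow can exceed 37.

37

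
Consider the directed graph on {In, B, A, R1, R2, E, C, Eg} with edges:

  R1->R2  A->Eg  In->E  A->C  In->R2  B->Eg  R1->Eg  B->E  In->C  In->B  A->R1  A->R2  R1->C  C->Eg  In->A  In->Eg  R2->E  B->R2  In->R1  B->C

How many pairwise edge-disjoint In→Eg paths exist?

Assign every edge capacity 1; by Menger, the answer equals the max flow.
Path In→Eg (+1); total 1.
Path In→B→Eg (+1); total 2.
Path In→A→Eg (+1); total 3.
Path In→R1→Eg (+1); total 4.
Path In→C→Eg (+1); total 5.
No residual In→Eg path; max flow = 5.
Certifying cut of size 5: {In→A, In→B, In→C, In→Eg, In→R1}.

5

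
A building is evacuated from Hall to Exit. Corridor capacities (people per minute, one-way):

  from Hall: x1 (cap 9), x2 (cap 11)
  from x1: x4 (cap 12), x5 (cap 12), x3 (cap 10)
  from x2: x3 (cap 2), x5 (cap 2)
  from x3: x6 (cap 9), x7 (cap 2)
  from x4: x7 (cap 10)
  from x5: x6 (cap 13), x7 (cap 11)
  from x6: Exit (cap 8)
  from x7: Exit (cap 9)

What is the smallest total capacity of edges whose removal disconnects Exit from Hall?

13

Augment Hall→x1→x3→x6→Exit: bottleneck 8, flow now 8.
Augment Hall→x1→x3→x7→Exit: bottleneck 1, flow now 9.
Augment Hall→x2→x3→x7→Exit: bottleneck 1, flow now 10.
Augment Hall→x2→x5→x7→Exit: bottleneck 2, flow now 12.
Augment Hall→x2→x3→x1→x4→x7→Exit: bottleneck 1, flow now 13. (uses reverse residual edge)
No augmenting path remains; maximum flow = 13.
By max-flow min-cut, the minimum cut capacity equals the max flow.
In the residual graph, reachable from Hall: {Hall, x2}.
Min-cut edges: Hall→x1 (9), x2→x3 (2), x2→x5 (2); capacity 9 + 2 + 2 = 13.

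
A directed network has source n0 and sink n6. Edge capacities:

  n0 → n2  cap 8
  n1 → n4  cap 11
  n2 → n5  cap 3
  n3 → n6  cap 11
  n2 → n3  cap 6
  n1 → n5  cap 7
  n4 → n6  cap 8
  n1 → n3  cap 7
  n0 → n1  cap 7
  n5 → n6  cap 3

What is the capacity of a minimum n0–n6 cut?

15

Augment n0→n1→n3→n6: bottleneck 7, flow now 7.
Augment n0→n2→n3→n6: bottleneck 4, flow now 11.
Augment n0→n2→n5→n6: bottleneck 3, flow now 14.
Augment n0→n2→n3→n1→n4→n6: bottleneck 1, flow now 15. (uses reverse residual edge)
No augmenting path remains; maximum flow = 15.
By max-flow min-cut, the minimum cut capacity equals the max flow.
In the residual graph, reachable from n0: {n0}.
Min-cut edges: n0→n1 (7), n0→n2 (8); capacity 7 + 8 = 15.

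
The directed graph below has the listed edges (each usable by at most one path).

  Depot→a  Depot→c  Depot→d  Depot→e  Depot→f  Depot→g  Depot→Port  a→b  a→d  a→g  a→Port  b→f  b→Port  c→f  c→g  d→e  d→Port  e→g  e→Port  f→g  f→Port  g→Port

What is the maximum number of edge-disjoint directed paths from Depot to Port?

6

Assign every edge capacity 1; by Menger, the answer equals the max flow.
Path Depot→Port (+1); total 1.
Path Depot→a→Port (+1); total 2.
Path Depot→d→Port (+1); total 3.
Path Depot→e→Port (+1); total 4.
Path Depot→f→Port (+1); total 5.
Path Depot→g→Port (+1); total 6.
No residual Depot→Port path; max flow = 6.
Certifying cut of size 6: {Depot→Port, Depot→a, Depot→d, Depot→e, f→Port, g→Port}.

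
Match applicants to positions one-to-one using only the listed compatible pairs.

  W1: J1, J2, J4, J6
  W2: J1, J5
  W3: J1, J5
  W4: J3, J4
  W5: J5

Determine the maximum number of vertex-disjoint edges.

4

Unit-capacity flow: source→left, listed edges, right→sink; max matching = max flow.
Augmenting path W1→J1 (+1); matched 1.
Augmenting path W2→J5 (+1); matched 2.
Augmenting path W4→J3 (+1); matched 3.
Augmenting path W3→J1→W1→J2 (+1); matched 4.
No augmenting path remains; maximum matching = 4.
König certificate: {W1, W4, J1, J5} is a vertex cover of size 4 (every listed pair touches it), so no matching can be larger.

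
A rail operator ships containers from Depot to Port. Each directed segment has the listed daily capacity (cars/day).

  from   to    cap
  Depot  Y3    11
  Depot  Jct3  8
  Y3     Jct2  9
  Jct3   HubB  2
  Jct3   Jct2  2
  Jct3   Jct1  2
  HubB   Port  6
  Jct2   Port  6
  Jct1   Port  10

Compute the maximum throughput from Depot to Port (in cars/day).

Augment Depot→Y3→Jct2→Port: bottleneck 6, flow now 6.
Augment Depot→Jct3→HubB→Port: bottleneck 2, flow now 8.
Augment Depot→Jct3→Jct1→Port: bottleneck 2, flow now 10.
No augmenting path remains; maximum flow = 10.
In the residual graph, reachable from Depot: {Depot, Y3, Jct3, Jct2}.
Min-cut edges: Jct3→HubB (2), Jct3→Jct1 (2), Jct2→Port (6); capacity 2 + 2 + 6 = 10.
This cut is saturated, so no flow can exceed 10.

10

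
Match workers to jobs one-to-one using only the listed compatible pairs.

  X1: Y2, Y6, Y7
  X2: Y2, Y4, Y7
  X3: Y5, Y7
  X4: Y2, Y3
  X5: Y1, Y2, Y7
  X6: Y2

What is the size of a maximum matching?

Unit-capacity flow: source→left, listed edges, right→sink; max matching = max flow.
Augmenting path X1→Y2 (+1); matched 1.
Augmenting path X2→Y4 (+1); matched 2.
Augmenting path X3→Y5 (+1); matched 3.
Augmenting path X4→Y3 (+1); matched 4.
Augmenting path X5→Y1 (+1); matched 5.
Augmenting path X6→Y2→X1→Y6 (+1); matched 6.
No augmenting path remains; maximum matching = 6.
König certificate: {X1, X2, X3, X4, X5, X6} is a vertex cover of size 6 (every listed pair touches it), so no matching can be larger.

6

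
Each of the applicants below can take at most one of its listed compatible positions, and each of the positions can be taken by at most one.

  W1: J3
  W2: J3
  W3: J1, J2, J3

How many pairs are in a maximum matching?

2

Unit-capacity flow: source→left, listed edges, right→sink; max matching = max flow.
Augmenting path W1→J3 (+1); matched 1.
Augmenting path W3→J1 (+1); matched 2.
No augmenting path remains; maximum matching = 2.
König certificate: {W3, J3} is a vertex cover of size 2 (every listed pair touches it), so no matching can be larger.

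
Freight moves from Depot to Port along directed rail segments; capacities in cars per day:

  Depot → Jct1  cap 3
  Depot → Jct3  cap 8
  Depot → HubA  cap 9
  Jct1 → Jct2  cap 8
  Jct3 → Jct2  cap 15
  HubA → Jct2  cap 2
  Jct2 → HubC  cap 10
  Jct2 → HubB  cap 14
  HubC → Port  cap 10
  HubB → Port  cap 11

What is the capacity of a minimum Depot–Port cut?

Augment Depot→Jct1→Jct2→HubC→Port: bottleneck 3, flow now 3.
Augment Depot→Jct3→Jct2→HubC→Port: bottleneck 7, flow now 10.
Augment Depot→Jct3→Jct2→HubB→Port: bottleneck 1, flow now 11.
Augment Depot→HubA→Jct2→HubB→Port: bottleneck 2, flow now 13.
No augmenting path remains; maximum flow = 13.
By max-flow min-cut, the minimum cut capacity equals the max flow.
In the residual graph, reachable from Depot: {Depot, HubA}.
Min-cut edges: Depot→Jct1 (3), Depot→Jct3 (8), HubA→Jct2 (2); capacity 3 + 8 + 2 = 13.

13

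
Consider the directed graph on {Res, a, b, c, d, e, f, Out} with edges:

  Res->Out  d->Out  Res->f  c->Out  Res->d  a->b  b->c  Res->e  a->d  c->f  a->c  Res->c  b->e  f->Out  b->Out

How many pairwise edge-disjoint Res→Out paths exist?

4

Assign every edge capacity 1; by Menger, the answer equals the max flow.
Path Res→Out (+1); total 1.
Path Res→c→Out (+1); total 2.
Path Res→d→Out (+1); total 3.
Path Res→f→Out (+1); total 4.
No residual Res→Out path; max flow = 4.
Certifying cut of size 4: {Res→Out, Res→c, Res→d, Res→f}.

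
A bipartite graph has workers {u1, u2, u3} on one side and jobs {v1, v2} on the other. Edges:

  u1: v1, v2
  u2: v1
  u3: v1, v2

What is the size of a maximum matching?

2

Unit-capacity flow: source→left, listed edges, right→sink; max matching = max flow.
Augmenting path u1→v1 (+1); matched 1.
Augmenting path u3→v2 (+1); matched 2.
No augmenting path remains; maximum matching = 2.
König certificate: {v1, v2} is a vertex cover of size 2 (every listed pair touches it), so no matching can be larger.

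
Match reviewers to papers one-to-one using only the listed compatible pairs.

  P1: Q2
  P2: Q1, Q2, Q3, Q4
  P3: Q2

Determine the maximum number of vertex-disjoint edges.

Unit-capacity flow: source→left, listed edges, right→sink; max matching = max flow.
Augmenting path P1→Q2 (+1); matched 1.
Augmenting path P2→Q1 (+1); matched 2.
No augmenting path remains; maximum matching = 2.
König certificate: {P2, Q2} is a vertex cover of size 2 (every listed pair touches it), so no matching can be larger.

2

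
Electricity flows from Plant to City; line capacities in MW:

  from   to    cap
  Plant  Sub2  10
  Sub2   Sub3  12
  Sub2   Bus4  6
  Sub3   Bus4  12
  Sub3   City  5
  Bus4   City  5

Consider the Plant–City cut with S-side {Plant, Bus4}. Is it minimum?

No — its capacity is 15, but the minimum cut has capacity 10.

Given cut capacity: 10 + 5 = 15.
Augment Plant→Sub2→Sub3→City: bottleneck 5, flow now 5.
Augment Plant→Sub2→Bus4→City: bottleneck 5, flow now 10.
No augmenting path remains; maximum flow = 10.
In the residual graph, reachable from Plant: {Plant}.
Min-cut edges: Plant→Sub2 (10); capacity 10 = 10.
Cut capacity 15 exceeds the max flow 10, so it is not minimum.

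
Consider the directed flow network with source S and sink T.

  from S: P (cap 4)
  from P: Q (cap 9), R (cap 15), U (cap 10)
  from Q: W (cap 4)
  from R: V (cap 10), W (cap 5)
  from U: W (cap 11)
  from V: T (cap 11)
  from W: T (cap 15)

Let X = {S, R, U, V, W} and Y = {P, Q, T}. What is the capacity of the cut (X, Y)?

30

Edges leaving {S, R, U, V, W}: S→P (4), V→T (11), W→T (15).
Cut capacity = 4 + 11 + 15 = 30.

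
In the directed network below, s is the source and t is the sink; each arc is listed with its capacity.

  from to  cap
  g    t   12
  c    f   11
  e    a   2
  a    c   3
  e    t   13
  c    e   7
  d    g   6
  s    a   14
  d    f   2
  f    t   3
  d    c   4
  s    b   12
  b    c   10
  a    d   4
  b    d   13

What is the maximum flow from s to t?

16

Augment s→a→c→e→t: bottleneck 3, flow now 3.
Augment s→a→d→f→t: bottleneck 2, flow now 5.
Augment s→a→d→g→t: bottleneck 2, flow now 7.
Augment s→b→c→e→t: bottleneck 4, flow now 11.
Augment s→b→c→f→t: bottleneck 1, flow now 12.
Augment s→b→d→g→t: bottleneck 4, flow now 16.
No augmenting path remains; maximum flow = 16.
In the residual graph, reachable from s: {s, a, b, c, d, f}.
Min-cut edges: c→e (7), d→g (6), f→t (3); capacity 7 + 6 + 3 = 16.
This cut is saturated, so no flow can exceed 16.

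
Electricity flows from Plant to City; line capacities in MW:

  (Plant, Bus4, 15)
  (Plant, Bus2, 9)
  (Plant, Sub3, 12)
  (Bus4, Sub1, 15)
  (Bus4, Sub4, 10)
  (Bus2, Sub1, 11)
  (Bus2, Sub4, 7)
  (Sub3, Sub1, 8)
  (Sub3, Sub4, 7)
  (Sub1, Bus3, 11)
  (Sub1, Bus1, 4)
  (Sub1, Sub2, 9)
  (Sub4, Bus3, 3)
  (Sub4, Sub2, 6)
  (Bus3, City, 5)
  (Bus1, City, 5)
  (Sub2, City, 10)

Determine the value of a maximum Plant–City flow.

19

Augment Plant→Bus4→Sub1→Bus3→City: bottleneck 5, flow now 5.
Augment Plant→Bus4→Sub1→Bus1→City: bottleneck 4, flow now 9.
Augment Plant→Bus4→Sub1→Sub2→City: bottleneck 6, flow now 15.
Augment Plant→Bus2→Sub1→Sub2→City: bottleneck 3, flow now 18.
Augment Plant→Bus2→Sub4→Sub2→City: bottleneck 1, flow now 19.
No augmenting path remains; maximum flow = 19.
In the residual graph, reachable from Plant: {Plant, Bus4, Bus2, Sub3, Sub1, Sub4, Bus3, Sub2}.
Min-cut edges: Sub1→Bus1 (4), Bus3→City (5), Sub2→City (10); capacity 4 + 5 + 10 = 19.
This cut is saturated, so no flow can exceed 19.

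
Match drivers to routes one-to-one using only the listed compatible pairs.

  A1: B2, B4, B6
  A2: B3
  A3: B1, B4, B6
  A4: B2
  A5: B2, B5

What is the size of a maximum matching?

Unit-capacity flow: source→left, listed edges, right→sink; max matching = max flow.
Augmenting path A1→B2 (+1); matched 1.
Augmenting path A2→B3 (+1); matched 2.
Augmenting path A3→B1 (+1); matched 3.
Augmenting path A5→B5 (+1); matched 4.
Augmenting path A4→B2→A1→B4 (+1); matched 5.
No augmenting path remains; maximum matching = 5.
König certificate: {A1, A2, A3, A4, A5} is a vertex cover of size 5 (every listed pair touches it), so no matching can be larger.

5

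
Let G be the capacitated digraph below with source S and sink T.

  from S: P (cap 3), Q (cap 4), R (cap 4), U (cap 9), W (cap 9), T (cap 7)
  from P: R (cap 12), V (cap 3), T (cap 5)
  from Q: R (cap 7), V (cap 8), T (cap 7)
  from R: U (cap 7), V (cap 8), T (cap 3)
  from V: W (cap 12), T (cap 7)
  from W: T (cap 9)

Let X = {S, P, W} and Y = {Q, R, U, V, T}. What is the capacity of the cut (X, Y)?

Edges leaving {S, P, W}: S→Q (4), S→R (4), S→U (9), S→T (7), P→R (12), P→V (3), P→T (5), W→T (9).
Cut capacity = 4 + 4 + 9 + 7 + 12 + 3 + 5 + 9 = 53.

53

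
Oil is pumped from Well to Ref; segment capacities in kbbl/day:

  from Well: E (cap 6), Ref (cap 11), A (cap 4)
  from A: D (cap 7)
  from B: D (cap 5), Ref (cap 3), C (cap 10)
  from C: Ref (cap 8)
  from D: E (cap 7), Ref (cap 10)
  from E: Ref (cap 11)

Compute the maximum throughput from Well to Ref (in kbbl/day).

21

Augment Well→Ref: bottleneck 11, flow now 11.
Augment Well→E→Ref: bottleneck 6, flow now 17.
Augment Well→A→D→Ref: bottleneck 4, flow now 21.
No augmenting path remains; maximum flow = 21.
In the residual graph, reachable from Well: {Well}.
Min-cut edges: Well→A (4), Well→E (6), Well→Ref (11); capacity 4 + 6 + 11 = 21.
This cut is saturated, so no flow can exceed 21.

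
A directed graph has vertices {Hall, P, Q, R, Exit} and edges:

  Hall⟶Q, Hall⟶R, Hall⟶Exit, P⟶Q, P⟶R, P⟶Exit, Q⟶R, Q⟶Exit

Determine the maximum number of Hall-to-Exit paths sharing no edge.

Assign every edge capacity 1; by Menger, the answer equals the max flow.
Path Hall→Exit (+1); total 1.
Path Hall→Q→Exit (+1); total 2.
No residual Hall→Exit path; max flow = 2.
Certifying cut of size 2: {Hall→Exit, Hall→Q}.

2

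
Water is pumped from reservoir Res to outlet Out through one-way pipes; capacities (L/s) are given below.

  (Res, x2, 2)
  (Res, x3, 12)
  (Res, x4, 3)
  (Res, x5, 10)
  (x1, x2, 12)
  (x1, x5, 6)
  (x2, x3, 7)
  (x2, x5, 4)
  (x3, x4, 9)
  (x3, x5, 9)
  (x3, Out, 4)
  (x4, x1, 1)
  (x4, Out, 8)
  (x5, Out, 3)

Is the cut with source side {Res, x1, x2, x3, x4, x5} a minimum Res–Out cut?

Yes — it is a minimum cut (capacity 15).

Given cut capacity: 4 + 8 + 3 = 15.
Augment Res→x3→Out: bottleneck 4, flow now 4.
Augment Res→x4→Out: bottleneck 3, flow now 7.
Augment Res→x5→Out: bottleneck 3, flow now 10.
Augment Res→x3→x4→Out: bottleneck 5, flow now 15.
No augmenting path remains; maximum flow = 15.
Cut capacity 15 equals the max flow, so it is a minimum cut.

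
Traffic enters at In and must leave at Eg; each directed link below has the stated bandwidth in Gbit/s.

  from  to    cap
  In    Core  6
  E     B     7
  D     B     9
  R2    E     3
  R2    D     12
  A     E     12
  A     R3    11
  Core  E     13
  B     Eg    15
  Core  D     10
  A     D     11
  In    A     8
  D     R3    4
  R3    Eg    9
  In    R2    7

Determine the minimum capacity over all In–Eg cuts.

Augment In→A→R3→Eg: bottleneck 8, flow now 8.
Augment In→R2→E→B→Eg: bottleneck 3, flow now 11.
Augment In→R2→D→B→Eg: bottleneck 4, flow now 15.
Augment In→Core→E→B→Eg: bottleneck 4, flow now 19.
Augment In→Core→D→B→Eg: bottleneck 2, flow now 21.
No augmenting path remains; maximum flow = 21.
By max-flow min-cut, the minimum cut capacity equals the max flow.
In the residual graph, reachable from In: {In}.
Min-cut edges: In→R2 (7), In→Core (6), In→A (8); capacity 7 + 6 + 8 = 21.

21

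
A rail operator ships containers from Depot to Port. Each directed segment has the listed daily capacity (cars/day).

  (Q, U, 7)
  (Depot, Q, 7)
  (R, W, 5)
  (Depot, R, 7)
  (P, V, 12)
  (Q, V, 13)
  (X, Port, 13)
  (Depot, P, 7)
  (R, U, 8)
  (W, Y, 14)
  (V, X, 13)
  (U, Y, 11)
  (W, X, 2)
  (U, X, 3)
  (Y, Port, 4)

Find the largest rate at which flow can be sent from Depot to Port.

17

Augment Depot→P→V→X→Port: bottleneck 7, flow now 7.
Augment Depot→Q→U→X→Port: bottleneck 3, flow now 10.
Augment Depot→Q→U→Y→Port: bottleneck 4, flow now 14.
Augment Depot→R→W→X→Port: bottleneck 2, flow now 16.
Augment Depot→R→U→Q→V→X→Port: bottleneck 1, flow now 17. (uses reverse residual edge)
No augmenting path remains; maximum flow = 17.
In the residual graph, reachable from Depot: {Depot, P, Q, R, U, V, W, X, Y}.
Min-cut edges: X→Port (13), Y→Port (4); capacity 13 + 4 = 17.
This cut is saturated, so no flow can exceed 17.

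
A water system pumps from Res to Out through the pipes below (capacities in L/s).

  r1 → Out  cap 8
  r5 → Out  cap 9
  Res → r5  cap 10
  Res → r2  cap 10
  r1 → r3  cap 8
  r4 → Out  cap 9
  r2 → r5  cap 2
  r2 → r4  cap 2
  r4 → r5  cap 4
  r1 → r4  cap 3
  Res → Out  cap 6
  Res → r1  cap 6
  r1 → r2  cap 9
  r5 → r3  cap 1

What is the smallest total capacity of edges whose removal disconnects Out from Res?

23

Augment Res→Out: bottleneck 6, flow now 6.
Augment Res→r1→Out: bottleneck 6, flow now 12.
Augment Res→r5→Out: bottleneck 9, flow now 21.
Augment Res→r2→r4→Out: bottleneck 2, flow now 23.
No augmenting path remains; maximum flow = 23.
By max-flow min-cut, the minimum cut capacity equals the max flow.
In the residual graph, reachable from Res: {Res, r2, r3, r5}.
Min-cut edges: Res→r1 (6), Res→Out (6), r2→r4 (2), r5→Out (9); capacity 6 + 6 + 2 + 9 = 23.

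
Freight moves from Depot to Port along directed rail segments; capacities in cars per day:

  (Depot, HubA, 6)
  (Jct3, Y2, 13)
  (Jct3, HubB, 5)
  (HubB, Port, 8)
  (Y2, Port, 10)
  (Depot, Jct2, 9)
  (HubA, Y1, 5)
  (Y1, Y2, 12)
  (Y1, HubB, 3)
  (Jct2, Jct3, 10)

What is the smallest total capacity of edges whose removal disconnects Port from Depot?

Augment Depot→Jct2→Jct3→Y2→Port: bottleneck 9, flow now 9.
Augment Depot→HubA→Y1→Y2→Port: bottleneck 1, flow now 10.
Augment Depot→HubA→Y1→HubB→Port: bottleneck 3, flow now 13.
Augment Depot→HubA→Y1→Y2→Jct3→HubB→Port: bottleneck 1, flow now 14. (uses reverse residual edge)
No augmenting path remains; maximum flow = 14.
By max-flow min-cut, the minimum cut capacity equals the max flow.
In the residual graph, reachable from Depot: {Depot, HubA}.
Min-cut edges: Depot→Jct2 (9), HubA→Y1 (5); capacity 9 + 5 = 14.

14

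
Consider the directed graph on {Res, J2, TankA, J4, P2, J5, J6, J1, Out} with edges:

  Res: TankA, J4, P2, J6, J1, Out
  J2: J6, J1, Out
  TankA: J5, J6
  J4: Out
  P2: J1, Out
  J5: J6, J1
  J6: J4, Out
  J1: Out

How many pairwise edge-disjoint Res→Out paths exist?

Assign every edge capacity 1; by Menger, the answer equals the max flow.
Path Res→Out (+1); total 1.
Path Res→J4→Out (+1); total 2.
Path Res→P2→Out (+1); total 3.
Path Res→J6→Out (+1); total 4.
Path Res→J1→Out (+1); total 5.
No residual Res→Out path; max flow = 5.
Certifying cut of size 5: {J1→Out, J4→Out, J6→Out, Res→Out, Res→P2}.

5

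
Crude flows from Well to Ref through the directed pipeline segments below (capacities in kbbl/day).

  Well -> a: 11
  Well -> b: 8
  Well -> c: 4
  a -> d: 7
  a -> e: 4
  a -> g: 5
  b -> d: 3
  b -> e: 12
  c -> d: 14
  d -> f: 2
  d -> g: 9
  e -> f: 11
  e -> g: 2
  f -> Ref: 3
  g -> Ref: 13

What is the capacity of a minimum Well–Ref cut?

16

Augment Well→a→g→Ref: bottleneck 5, flow now 5.
Augment Well→a→d→f→Ref: bottleneck 2, flow now 7.
Augment Well→a→d→g→Ref: bottleneck 4, flow now 11.
Augment Well→b→d→g→Ref: bottleneck 3, flow now 14.
Augment Well→b→e→f→Ref: bottleneck 1, flow now 15.
Augment Well→b→e→g→Ref: bottleneck 1, flow now 16.
No augmenting path remains; maximum flow = 16.
By max-flow min-cut, the minimum cut capacity equals the max flow.
In the residual graph, reachable from Well: {Well, a, b, c, d, e, f, g}.
Min-cut edges: f→Ref (3), g→Ref (13); capacity 3 + 13 = 16.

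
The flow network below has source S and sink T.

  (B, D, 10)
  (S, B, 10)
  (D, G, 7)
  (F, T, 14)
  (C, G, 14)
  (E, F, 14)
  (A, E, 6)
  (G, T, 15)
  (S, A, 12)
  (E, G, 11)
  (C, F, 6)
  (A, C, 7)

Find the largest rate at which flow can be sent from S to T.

Augment S→A→C→F→T: bottleneck 6, flow now 6.
Augment S→A→C→G→T: bottleneck 1, flow now 7.
Augment S→A→E→F→T: bottleneck 5, flow now 12.
Augment S→B→D→G→T: bottleneck 7, flow now 19.
No augmenting path remains; maximum flow = 19.
In the residual graph, reachable from S: {S, B, D}.
Min-cut edges: S→A (12), D→G (7); capacity 12 + 7 = 19.
This cut is saturated, so no flow can exceed 19.

19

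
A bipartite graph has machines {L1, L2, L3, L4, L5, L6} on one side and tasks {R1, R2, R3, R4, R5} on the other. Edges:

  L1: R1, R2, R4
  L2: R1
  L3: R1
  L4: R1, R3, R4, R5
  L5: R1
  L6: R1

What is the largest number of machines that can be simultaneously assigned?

3

Unit-capacity flow: source→left, listed edges, right→sink; max matching = max flow.
Augmenting path L1→R1 (+1); matched 1.
Augmenting path L4→R3 (+1); matched 2.
Augmenting path L2→R1→L1→R2 (+1); matched 3.
No augmenting path remains; maximum matching = 3.
König certificate: {L1, L4, R1} is a vertex cover of size 3 (every listed pair touches it), so no matching can be larger.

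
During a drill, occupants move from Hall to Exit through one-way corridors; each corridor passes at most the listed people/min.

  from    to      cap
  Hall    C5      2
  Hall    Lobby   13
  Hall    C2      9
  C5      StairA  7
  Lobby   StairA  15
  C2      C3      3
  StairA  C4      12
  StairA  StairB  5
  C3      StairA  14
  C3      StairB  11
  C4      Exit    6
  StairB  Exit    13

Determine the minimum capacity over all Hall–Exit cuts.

14

Augment Hall→C5→StairA→C4→Exit: bottleneck 2, flow now 2.
Augment Hall→Lobby→StairA→C4→Exit: bottleneck 4, flow now 6.
Augment Hall→Lobby→StairA→StairB→Exit: bottleneck 5, flow now 11.
Augment Hall→C2→C3→StairB→Exit: bottleneck 3, flow now 14.
No augmenting path remains; maximum flow = 14.
By max-flow min-cut, the minimum cut capacity equals the max flow.
In the residual graph, reachable from Hall: {Hall, C5, Lobby, C2, StairA, C4}.
Min-cut edges: C2→C3 (3), StairA→StairB (5), C4→Exit (6); capacity 3 + 5 + 6 = 14.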